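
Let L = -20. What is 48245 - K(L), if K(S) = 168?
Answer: 48077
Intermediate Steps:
48245 - K(L) = 48245 - 1*168 = 48245 - 168 = 48077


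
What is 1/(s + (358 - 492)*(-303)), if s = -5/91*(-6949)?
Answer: 91/3729527 ≈ 2.4400e-5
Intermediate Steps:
s = 34745/91 (s = -5*1/91*(-6949) = -5/91*(-6949) = 34745/91 ≈ 381.81)
1/(s + (358 - 492)*(-303)) = 1/(34745/91 + (358 - 492)*(-303)) = 1/(34745/91 - 134*(-303)) = 1/(34745/91 + 40602) = 1/(3729527/91) = 91/3729527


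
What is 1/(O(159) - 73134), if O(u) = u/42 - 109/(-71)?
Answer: -994/72689907 ≈ -1.3675e-5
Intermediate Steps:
O(u) = 109/71 + u/42 (O(u) = u*(1/42) - 109*(-1/71) = u/42 + 109/71 = 109/71 + u/42)
1/(O(159) - 73134) = 1/((109/71 + (1/42)*159) - 73134) = 1/((109/71 + 53/14) - 73134) = 1/(5289/994 - 73134) = 1/(-72689907/994) = -994/72689907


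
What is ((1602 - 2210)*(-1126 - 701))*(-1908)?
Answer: -2119436928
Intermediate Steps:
((1602 - 2210)*(-1126 - 701))*(-1908) = -608*(-1827)*(-1908) = 1110816*(-1908) = -2119436928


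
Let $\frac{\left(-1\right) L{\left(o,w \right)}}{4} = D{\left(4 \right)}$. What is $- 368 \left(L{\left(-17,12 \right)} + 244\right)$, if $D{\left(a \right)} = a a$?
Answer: $-66240$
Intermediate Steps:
$D{\left(a \right)} = a^{2}$
$L{\left(o,w \right)} = -64$ ($L{\left(o,w \right)} = - 4 \cdot 4^{2} = \left(-4\right) 16 = -64$)
$- 368 \left(L{\left(-17,12 \right)} + 244\right) = - 368 \left(-64 + 244\right) = \left(-368\right) 180 = -66240$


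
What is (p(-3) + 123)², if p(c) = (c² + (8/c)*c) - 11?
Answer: 16641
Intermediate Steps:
p(c) = -3 + c² (p(c) = (c² + 8) - 11 = (8 + c²) - 11 = -3 + c²)
(p(-3) + 123)² = ((-3 + (-3)²) + 123)² = ((-3 + 9) + 123)² = (6 + 123)² = 129² = 16641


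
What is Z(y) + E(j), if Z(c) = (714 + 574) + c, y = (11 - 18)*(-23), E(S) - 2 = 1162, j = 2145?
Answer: 2613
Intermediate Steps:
E(S) = 1164 (E(S) = 2 + 1162 = 1164)
y = 161 (y = -7*(-23) = 161)
Z(c) = 1288 + c
Z(y) + E(j) = (1288 + 161) + 1164 = 1449 + 1164 = 2613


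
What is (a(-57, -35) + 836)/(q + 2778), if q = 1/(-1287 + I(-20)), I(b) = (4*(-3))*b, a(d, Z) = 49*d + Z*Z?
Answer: -766404/2908565 ≈ -0.26350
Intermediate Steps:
a(d, Z) = Z² + 49*d (a(d, Z) = 49*d + Z² = Z² + 49*d)
I(b) = -12*b
q = -1/1047 (q = 1/(-1287 - 12*(-20)) = 1/(-1287 + 240) = 1/(-1047) = -1/1047 ≈ -0.00095511)
(a(-57, -35) + 836)/(q + 2778) = (((-35)² + 49*(-57)) + 836)/(-1/1047 + 2778) = ((1225 - 2793) + 836)/(2908565/1047) = (-1568 + 836)*(1047/2908565) = -732*1047/2908565 = -766404/2908565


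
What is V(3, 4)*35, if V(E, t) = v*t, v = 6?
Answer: 840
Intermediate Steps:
V(E, t) = 6*t
V(3, 4)*35 = (6*4)*35 = 24*35 = 840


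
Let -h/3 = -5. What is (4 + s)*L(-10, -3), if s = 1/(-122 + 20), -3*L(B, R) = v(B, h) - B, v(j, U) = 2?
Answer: -814/51 ≈ -15.961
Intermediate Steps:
h = 15 (h = -3*(-5) = 15)
L(B, R) = -⅔ + B/3 (L(B, R) = -(2 - B)/3 = -⅔ + B/3)
s = -1/102 (s = 1/(-102) = -1/102 ≈ -0.0098039)
(4 + s)*L(-10, -3) = (4 - 1/102)*(-⅔ + (⅓)*(-10)) = 407*(-⅔ - 10/3)/102 = (407/102)*(-4) = -814/51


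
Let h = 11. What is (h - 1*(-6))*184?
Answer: 3128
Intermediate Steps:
(h - 1*(-6))*184 = (11 - 1*(-6))*184 = (11 + 6)*184 = 17*184 = 3128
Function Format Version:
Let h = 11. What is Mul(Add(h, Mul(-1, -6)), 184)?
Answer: 3128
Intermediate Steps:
Mul(Add(h, Mul(-1, -6)), 184) = Mul(Add(11, Mul(-1, -6)), 184) = Mul(Add(11, 6), 184) = Mul(17, 184) = 3128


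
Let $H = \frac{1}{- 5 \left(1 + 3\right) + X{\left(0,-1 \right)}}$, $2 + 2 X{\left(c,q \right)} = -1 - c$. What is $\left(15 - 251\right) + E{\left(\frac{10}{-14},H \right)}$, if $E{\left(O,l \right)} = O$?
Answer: $- \frac{1657}{7} \approx -236.71$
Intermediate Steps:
$X{\left(c,q \right)} = - \frac{3}{2} - \frac{c}{2}$ ($X{\left(c,q \right)} = -1 + \frac{-1 - c}{2} = -1 - \left(\frac{1}{2} + \frac{c}{2}\right) = - \frac{3}{2} - \frac{c}{2}$)
$H = - \frac{2}{43}$ ($H = \frac{1}{- 5 \left(1 + 3\right) - \frac{3}{2}} = \frac{1}{\left(-5\right) 4 + \left(- \frac{3}{2} + 0\right)} = \frac{1}{-20 - \frac{3}{2}} = \frac{1}{- \frac{43}{2}} = - \frac{2}{43} \approx -0.046512$)
$\left(15 - 251\right) + E{\left(\frac{10}{-14},H \right)} = \left(15 - 251\right) + \frac{10}{-14} = -236 + 10 \left(- \frac{1}{14}\right) = -236 - \frac{5}{7} = - \frac{1657}{7}$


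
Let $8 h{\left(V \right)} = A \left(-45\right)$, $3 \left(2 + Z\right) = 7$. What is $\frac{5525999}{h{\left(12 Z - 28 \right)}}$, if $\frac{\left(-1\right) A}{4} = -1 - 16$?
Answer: $- \frac{11051998}{765} \approx -14447.0$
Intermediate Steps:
$A = 68$ ($A = - 4 \left(-1 - 16\right) = \left(-4\right) \left(-17\right) = 68$)
$Z = \frac{1}{3}$ ($Z = -2 + \frac{1}{3} \cdot 7 = -2 + \frac{7}{3} = \frac{1}{3} \approx 0.33333$)
$h{\left(V \right)} = - \frac{765}{2}$ ($h{\left(V \right)} = \frac{68 \left(-45\right)}{8} = \frac{1}{8} \left(-3060\right) = - \frac{765}{2}$)
$\frac{5525999}{h{\left(12 Z - 28 \right)}} = \frac{5525999}{- \frac{765}{2}} = 5525999 \left(- \frac{2}{765}\right) = - \frac{11051998}{765}$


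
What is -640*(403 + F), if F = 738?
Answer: -730240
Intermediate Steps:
-640*(403 + F) = -640*(403 + 738) = -640*1141 = -730240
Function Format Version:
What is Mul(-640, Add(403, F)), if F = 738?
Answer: -730240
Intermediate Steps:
Mul(-640, Add(403, F)) = Mul(-640, Add(403, 738)) = Mul(-640, 1141) = -730240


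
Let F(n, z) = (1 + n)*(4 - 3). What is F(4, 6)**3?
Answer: 125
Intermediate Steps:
F(n, z) = 1 + n (F(n, z) = (1 + n)*1 = 1 + n)
F(4, 6)**3 = (1 + 4)**3 = 5**3 = 125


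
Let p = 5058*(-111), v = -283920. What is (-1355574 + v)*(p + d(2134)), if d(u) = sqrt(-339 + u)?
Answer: 920474232372 - 1639494*sqrt(1795) ≈ 9.2040e+11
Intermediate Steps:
p = -561438
(-1355574 + v)*(p + d(2134)) = (-1355574 - 283920)*(-561438 + sqrt(-339 + 2134)) = -1639494*(-561438 + sqrt(1795)) = 920474232372 - 1639494*sqrt(1795)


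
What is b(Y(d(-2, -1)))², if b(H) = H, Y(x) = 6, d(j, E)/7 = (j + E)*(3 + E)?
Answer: 36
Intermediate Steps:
d(j, E) = 7*(3 + E)*(E + j) (d(j, E) = 7*((j + E)*(3 + E)) = 7*((E + j)*(3 + E)) = 7*((3 + E)*(E + j)) = 7*(3 + E)*(E + j))
b(Y(d(-2, -1)))² = 6² = 36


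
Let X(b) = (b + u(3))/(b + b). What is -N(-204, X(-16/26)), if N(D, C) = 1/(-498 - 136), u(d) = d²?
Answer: 1/634 ≈ 0.0015773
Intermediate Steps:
X(b) = (9 + b)/(2*b) (X(b) = (b + 3²)/(b + b) = (b + 9)/((2*b)) = (9 + b)*(1/(2*b)) = (9 + b)/(2*b))
N(D, C) = -1/634 (N(D, C) = 1/(-634) = -1/634)
-N(-204, X(-16/26)) = -1*(-1/634) = 1/634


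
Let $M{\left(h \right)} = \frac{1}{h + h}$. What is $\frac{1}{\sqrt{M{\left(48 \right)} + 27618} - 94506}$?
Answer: $- \frac{9072576}{857410216127} - \frac{4 \sqrt{15907974}}{857410216127} \approx -1.06 \cdot 10^{-5}$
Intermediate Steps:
$M{\left(h \right)} = \frac{1}{2 h}$
$\frac{1}{\sqrt{M{\left(48 \right)} + 27618} - 94506} = \frac{1}{\sqrt{\frac{1}{2 \cdot 48} + 27618} - 94506} = \frac{1}{\sqrt{\frac{1}{2} \cdot \frac{1}{48} + 27618} - 94506} = \frac{1}{\sqrt{\frac{1}{96} + 27618} - 94506} = \frac{1}{\sqrt{\frac{2651329}{96}} - 94506} = \frac{1}{\frac{\sqrt{15907974}}{24} - 94506} = \frac{1}{-94506 + \frac{\sqrt{15907974}}{24}}$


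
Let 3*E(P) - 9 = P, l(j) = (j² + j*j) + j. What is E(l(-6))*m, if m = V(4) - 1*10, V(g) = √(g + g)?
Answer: -250 + 50*√2 ≈ -179.29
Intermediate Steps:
V(g) = √2*√g (V(g) = √(2*g) = √2*√g)
l(j) = j + 2*j² (l(j) = (j² + j²) + j = 2*j² + j = j + 2*j²)
E(P) = 3 + P/3
m = -10 + 2*√2 (m = √2*√4 - 1*10 = √2*2 - 10 = 2*√2 - 10 = -10 + 2*√2 ≈ -7.1716)
E(l(-6))*m = (3 + (-6*(1 + 2*(-6)))/3)*(-10 + 2*√2) = (3 + (-6*(1 - 12))/3)*(-10 + 2*√2) = (3 + (-6*(-11))/3)*(-10 + 2*√2) = (3 + (⅓)*66)*(-10 + 2*√2) = (3 + 22)*(-10 + 2*√2) = 25*(-10 + 2*√2) = -250 + 50*√2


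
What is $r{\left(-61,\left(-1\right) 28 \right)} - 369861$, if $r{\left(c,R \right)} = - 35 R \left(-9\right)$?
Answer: $-378681$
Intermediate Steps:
$r{\left(c,R \right)} = 315 R$
$r{\left(-61,\left(-1\right) 28 \right)} - 369861 = 315 \left(\left(-1\right) 28\right) - 369861 = 315 \left(-28\right) - 369861 = -8820 - 369861 = -378681$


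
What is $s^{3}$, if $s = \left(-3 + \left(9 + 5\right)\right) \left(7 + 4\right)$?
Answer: $1771561$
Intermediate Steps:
$s = 121$ ($s = \left(-3 + 14\right) 11 = 11 \cdot 11 = 121$)
$s^{3} = 121^{3} = 1771561$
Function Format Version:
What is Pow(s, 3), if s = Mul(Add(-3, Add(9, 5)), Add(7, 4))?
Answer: 1771561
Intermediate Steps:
s = 121 (s = Mul(Add(-3, 14), 11) = Mul(11, 11) = 121)
Pow(s, 3) = Pow(121, 3) = 1771561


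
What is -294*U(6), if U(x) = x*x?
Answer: -10584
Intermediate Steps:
U(x) = x**2
-294*U(6) = -294*6**2 = -294*36 = -10584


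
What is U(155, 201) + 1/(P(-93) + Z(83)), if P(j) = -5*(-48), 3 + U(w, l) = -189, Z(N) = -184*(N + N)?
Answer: -5818369/30304 ≈ -192.00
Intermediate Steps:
Z(N) = -368*N
U(w, l) = -192 (U(w, l) = -3 - 189 = -192)
P(j) = 240
U(155, 201) + 1/(P(-93) + Z(83)) = -192 + 1/(240 - 368*83) = -192 + 1/(240 - 30544) = -192 + 1/(-30304) = -192 - 1/30304 = -5818369/30304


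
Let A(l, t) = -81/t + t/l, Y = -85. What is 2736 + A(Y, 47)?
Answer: 10921226/3995 ≈ 2733.7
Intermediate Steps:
2736 + A(Y, 47) = 2736 + (-81/47 + 47/(-85)) = 2736 + (-81*1/47 + 47*(-1/85)) = 2736 + (-81/47 - 47/85) = 2736 - 9094/3995 = 10921226/3995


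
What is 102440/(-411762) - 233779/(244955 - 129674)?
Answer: -1385521721/608568399 ≈ -2.2767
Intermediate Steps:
102440/(-411762) - 233779/(244955 - 129674) = 102440*(-1/411762) - 233779/115281 = -3940/15837 - 233779*1/115281 = -3940/15837 - 233779/115281 = -1385521721/608568399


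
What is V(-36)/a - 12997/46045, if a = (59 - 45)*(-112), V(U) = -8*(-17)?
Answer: -3330177/9024820 ≈ -0.36900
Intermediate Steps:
V(U) = 136
a = -1568 (a = 14*(-112) = -1568)
V(-36)/a - 12997/46045 = 136/(-1568) - 12997/46045 = 136*(-1/1568) - 12997*1/46045 = -17/196 - 12997/46045 = -3330177/9024820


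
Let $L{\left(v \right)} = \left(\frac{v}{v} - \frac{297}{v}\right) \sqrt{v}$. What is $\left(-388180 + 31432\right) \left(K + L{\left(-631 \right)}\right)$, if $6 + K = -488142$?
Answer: $174145822704 - \frac{331062144 i \sqrt{631}}{631} \approx 1.7415 \cdot 10^{11} - 1.3179 \cdot 10^{7} i$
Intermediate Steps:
$K = -488148$ ($K = -6 - 488142 = -488148$)
$L{\left(v \right)} = \sqrt{v} \left(1 - \frac{297}{v}\right)$ ($L{\left(v \right)} = \left(1 - \frac{297}{v}\right) \sqrt{v} = \sqrt{v} \left(1 - \frac{297}{v}\right)$)
$\left(-388180 + 31432\right) \left(K + L{\left(-631 \right)}\right) = \left(-388180 + 31432\right) \left(-488148 + \frac{-297 - 631}{i \sqrt{631}}\right) = - 356748 \left(-488148 + - \frac{i \sqrt{631}}{631} \left(-928\right)\right) = - 356748 \left(-488148 + \frac{928 i \sqrt{631}}{631}\right) = 174145822704 - \frac{331062144 i \sqrt{631}}{631}$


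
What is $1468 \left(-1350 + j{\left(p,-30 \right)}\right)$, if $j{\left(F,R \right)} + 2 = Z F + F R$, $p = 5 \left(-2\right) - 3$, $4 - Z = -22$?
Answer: $-1908400$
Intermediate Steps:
$Z = 26$ ($Z = 4 - -22 = 4 + 22 = 26$)
$p = -13$ ($p = -10 - 3 = -13$)
$j{\left(F,R \right)} = -2 + 26 F + F R$ ($j{\left(F,R \right)} = -2 + \left(26 F + F R\right) = -2 + 26 F + F R$)
$1468 \left(-1350 + j{\left(p,-30 \right)}\right) = 1468 \left(-1350 - -50\right) = 1468 \left(-1350 + 50\right) = 1468 \left(-1300\right) = -1908400$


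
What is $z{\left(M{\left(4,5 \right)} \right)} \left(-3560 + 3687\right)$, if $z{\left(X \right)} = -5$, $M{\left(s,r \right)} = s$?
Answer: $-635$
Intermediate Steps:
$z{\left(M{\left(4,5 \right)} \right)} \left(-3560 + 3687\right) = - 5 \left(-3560 + 3687\right) = \left(-5\right) 127 = -635$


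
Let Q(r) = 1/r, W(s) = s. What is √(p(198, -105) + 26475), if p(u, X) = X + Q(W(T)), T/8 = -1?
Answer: √421918/4 ≈ 162.39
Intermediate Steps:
T = -8 (T = 8*(-1) = -8)
p(u, X) = -⅛ + X (p(u, X) = X + 1/(-8) = X - ⅛ = -⅛ + X)
√(p(198, -105) + 26475) = √((-⅛ - 105) + 26475) = √(-841/8 + 26475) = √(210959/8) = √421918/4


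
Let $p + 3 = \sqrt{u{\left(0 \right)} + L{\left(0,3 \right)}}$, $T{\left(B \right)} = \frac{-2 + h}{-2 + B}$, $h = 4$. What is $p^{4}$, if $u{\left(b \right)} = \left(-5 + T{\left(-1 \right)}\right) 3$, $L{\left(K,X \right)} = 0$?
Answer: $\left(3 - i \sqrt{17}\right)^{4} \approx -548.0 + 395.82 i$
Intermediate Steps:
$T{\left(B \right)} = \frac{2}{-2 + B}$ ($T{\left(B \right)} = \frac{-2 + 4}{-2 + B} = \frac{2}{-2 + B}$)
$u{\left(b \right)} = -17$ ($u{\left(b \right)} = \left(-5 + \frac{2}{-2 - 1}\right) 3 = \left(-5 + \frac{2}{-3}\right) 3 = \left(-5 + 2 \left(- \frac{1}{3}\right)\right) 3 = \left(-5 - \frac{2}{3}\right) 3 = \left(- \frac{17}{3}\right) 3 = -17$)
$p = -3 + i \sqrt{17}$ ($p = -3 + \sqrt{-17 + 0} = -3 + \sqrt{-17} = -3 + i \sqrt{17} \approx -3.0 + 4.1231 i$)
$p^{4} = \left(-3 + i \sqrt{17}\right)^{4}$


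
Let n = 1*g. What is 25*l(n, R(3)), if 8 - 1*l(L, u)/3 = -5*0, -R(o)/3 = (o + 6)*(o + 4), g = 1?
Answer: 600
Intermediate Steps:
R(o) = -3*(4 + o)*(6 + o) (R(o) = -3*(o + 6)*(o + 4) = -3*(6 + o)*(4 + o) = -3*(4 + o)*(6 + o))
n = 1 (n = 1*1 = 1)
l(L, u) = 24 (l(L, u) = 24 - (-15)*0 = 24 - 3*0 = 24 + 0 = 24)
25*l(n, R(3)) = 25*24 = 600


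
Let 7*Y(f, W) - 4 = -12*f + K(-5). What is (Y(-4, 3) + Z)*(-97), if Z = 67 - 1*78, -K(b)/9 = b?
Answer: -1940/7 ≈ -277.14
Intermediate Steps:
K(b) = -9*b
Z = -11 (Z = 67 - 78 = -11)
Y(f, W) = 7 - 12*f/7 (Y(f, W) = 4/7 + (-12*f - 9*(-5))/7 = 4/7 + (-12*f + 45)/7 = 4/7 + (45 - 12*f)/7 = 4/7 + (45/7 - 12*f/7) = 7 - 12*f/7)
(Y(-4, 3) + Z)*(-97) = ((7 - 12/7*(-4)) - 11)*(-97) = ((7 + 48/7) - 11)*(-97) = (97/7 - 11)*(-97) = (20/7)*(-97) = -1940/7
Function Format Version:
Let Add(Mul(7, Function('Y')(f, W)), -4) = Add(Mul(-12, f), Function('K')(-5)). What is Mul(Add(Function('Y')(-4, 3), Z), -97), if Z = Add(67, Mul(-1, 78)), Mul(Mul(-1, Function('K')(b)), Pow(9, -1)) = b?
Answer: Rational(-1940, 7) ≈ -277.14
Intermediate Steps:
Function('K')(b) = Mul(-9, b)
Z = -11 (Z = Add(67, -78) = -11)
Function('Y')(f, W) = Add(7, Mul(Rational(-12, 7), f)) (Function('Y')(f, W) = Add(Rational(4, 7), Mul(Rational(1, 7), Add(Mul(-12, f), Mul(-9, -5)))) = Add(Rational(4, 7), Mul(Rational(1, 7), Add(Mul(-12, f), 45))) = Add(Rational(4, 7), Mul(Rational(1, 7), Add(45, Mul(-12, f)))) = Add(Rational(4, 7), Add(Rational(45, 7), Mul(Rational(-12, 7), f))) = Add(7, Mul(Rational(-12, 7), f)))
Mul(Add(Function('Y')(-4, 3), Z), -97) = Mul(Add(Add(7, Mul(Rational(-12, 7), -4)), -11), -97) = Mul(Add(Add(7, Rational(48, 7)), -11), -97) = Mul(Add(Rational(97, 7), -11), -97) = Mul(Rational(20, 7), -97) = Rational(-1940, 7)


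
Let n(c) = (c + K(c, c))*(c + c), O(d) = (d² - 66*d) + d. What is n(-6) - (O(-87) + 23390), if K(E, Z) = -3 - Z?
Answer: -36578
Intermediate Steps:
O(d) = d² - 65*d
n(c) = -6*c (n(c) = (c + (-3 - c))*(c + c) = -6*c)
n(-6) - (O(-87) + 23390) = -6*(-6) - (-87*(-65 - 87) + 23390) = 36 - (-87*(-152) + 23390) = 36 - (13224 + 23390) = 36 - 1*36614 = 36 - 36614 = -36578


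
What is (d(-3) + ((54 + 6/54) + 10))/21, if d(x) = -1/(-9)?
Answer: 578/189 ≈ 3.0582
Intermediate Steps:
d(x) = ⅑ (d(x) = -1*(-⅑) = ⅑)
(d(-3) + ((54 + 6/54) + 10))/21 = (⅑ + ((54 + 6/54) + 10))/21 = (⅑ + ((54 + 6*(1/54)) + 10))/21 = (⅑ + ((54 + ⅑) + 10))/21 = (⅑ + (487/9 + 10))/21 = (⅑ + 577/9)/21 = (1/21)*(578/9) = 578/189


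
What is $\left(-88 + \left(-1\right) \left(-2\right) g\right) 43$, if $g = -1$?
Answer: $-3870$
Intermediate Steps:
$\left(-88 + \left(-1\right) \left(-2\right) g\right) 43 = \left(-88 + \left(-1\right) \left(-2\right) \left(-1\right)\right) 43 = \left(-88 + 2 \left(-1\right)\right) 43 = \left(-88 - 2\right) 43 = \left(-90\right) 43 = -3870$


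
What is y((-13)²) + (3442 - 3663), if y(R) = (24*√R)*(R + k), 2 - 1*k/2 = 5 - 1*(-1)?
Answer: 50011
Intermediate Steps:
k = -8 (k = 4 - 2*(5 - 1*(-1)) = 4 - 2*(5 + 1) = 4 - 2*6 = 4 - 12 = -8)
y(R) = 24*√R*(-8 + R) (y(R) = (24*√R)*(R - 8) = (24*√R)*(-8 + R) = 24*√R*(-8 + R))
y((-13)²) + (3442 - 3663) = 24*√((-13)²)*(-8 + (-13)²) + (3442 - 3663) = 24*√169*(-8 + 169) - 221 = 24*13*161 - 221 = 50232 - 221 = 50011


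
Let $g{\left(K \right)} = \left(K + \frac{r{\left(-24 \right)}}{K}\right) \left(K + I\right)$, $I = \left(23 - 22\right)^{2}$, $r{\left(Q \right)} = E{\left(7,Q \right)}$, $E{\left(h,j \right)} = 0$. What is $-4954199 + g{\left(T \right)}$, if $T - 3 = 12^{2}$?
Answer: $-4932443$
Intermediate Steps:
$T = 147$ ($T = 3 + 12^{2} = 3 + 144 = 147$)
$r{\left(Q \right)} = 0$
$I = 1$ ($I = 1^{2} = 1$)
$g{\left(K \right)} = K \left(1 + K\right)$ ($g{\left(K \right)} = \left(K + \frac{0}{K}\right) \left(K + 1\right) = \left(K + 0\right) \left(1 + K\right) = K \left(1 + K\right)$)
$-4954199 + g{\left(T \right)} = -4954199 + 147 \left(1 + 147\right) = -4954199 + 147 \cdot 148 = -4954199 + 21756 = -4932443$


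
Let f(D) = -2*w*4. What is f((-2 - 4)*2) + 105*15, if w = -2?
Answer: 1591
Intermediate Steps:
f(D) = 16 (f(D) = -2*(-2)*4 = 4*4 = 16)
f((-2 - 4)*2) + 105*15 = 16 + 105*15 = 16 + 1575 = 1591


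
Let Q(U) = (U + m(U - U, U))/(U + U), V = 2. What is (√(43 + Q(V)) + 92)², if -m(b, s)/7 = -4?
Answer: (184 + √202)²/4 ≈ 9822.1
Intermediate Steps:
m(b, s) = 28 (m(b, s) = -7*(-4) = 28)
Q(U) = (28 + U)/(2*U) (Q(U) = (U + 28)/(U + U) = (28 + U)/((2*U)) = (28 + U)*(1/(2*U)) = (28 + U)/(2*U))
(√(43 + Q(V)) + 92)² = (√(43 + (½)*(28 + 2)/2) + 92)² = (√(43 + (½)*(½)*30) + 92)² = (√(43 + 15/2) + 92)² = (√(101/2) + 92)² = (√202/2 + 92)² = (92 + √202/2)²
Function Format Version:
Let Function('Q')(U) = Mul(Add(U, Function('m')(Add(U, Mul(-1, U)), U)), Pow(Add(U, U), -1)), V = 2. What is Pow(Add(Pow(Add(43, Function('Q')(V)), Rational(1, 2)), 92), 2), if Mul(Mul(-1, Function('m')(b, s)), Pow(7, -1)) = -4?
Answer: Mul(Rational(1, 4), Pow(Add(184, Pow(202, Rational(1, 2))), 2)) ≈ 9822.1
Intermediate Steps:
Function('m')(b, s) = 28 (Function('m')(b, s) = Mul(-7, -4) = 28)
Function('Q')(U) = Mul(Rational(1, 2), Pow(U, -1), Add(28, U)) (Function('Q')(U) = Mul(Add(U, 28), Pow(Add(U, U), -1)) = Mul(Add(28, U), Pow(Mul(2, U), -1)) = Mul(Add(28, U), Mul(Rational(1, 2), Pow(U, -1))) = Mul(Rational(1, 2), Pow(U, -1), Add(28, U)))
Pow(Add(Pow(Add(43, Function('Q')(V)), Rational(1, 2)), 92), 2) = Pow(Add(Pow(Add(43, Mul(Rational(1, 2), Pow(2, -1), Add(28, 2))), Rational(1, 2)), 92), 2) = Pow(Add(Pow(Add(43, Mul(Rational(1, 2), Rational(1, 2), 30)), Rational(1, 2)), 92), 2) = Pow(Add(Pow(Add(43, Rational(15, 2)), Rational(1, 2)), 92), 2) = Pow(Add(Pow(Rational(101, 2), Rational(1, 2)), 92), 2) = Pow(Add(Mul(Rational(1, 2), Pow(202, Rational(1, 2))), 92), 2) = Pow(Add(92, Mul(Rational(1, 2), Pow(202, Rational(1, 2)))), 2)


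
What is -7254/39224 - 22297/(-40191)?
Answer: 291516007/788225892 ≈ 0.36984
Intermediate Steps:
-7254/39224 - 22297/(-40191) = -7254*1/39224 - 22297*(-1/40191) = -3627/19612 + 22297/40191 = 291516007/788225892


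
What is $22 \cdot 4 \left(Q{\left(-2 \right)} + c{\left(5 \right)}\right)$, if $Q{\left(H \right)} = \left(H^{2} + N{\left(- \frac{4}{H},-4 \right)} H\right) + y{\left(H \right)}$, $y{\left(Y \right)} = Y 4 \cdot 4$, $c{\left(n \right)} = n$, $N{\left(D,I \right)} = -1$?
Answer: $-1848$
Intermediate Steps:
$y{\left(Y \right)} = 16 Y$ ($y{\left(Y \right)} = 4 Y 4 = 16 Y$)
$Q{\left(H \right)} = H^{2} + 15 H$ ($Q{\left(H \right)} = \left(H^{2} - H\right) + 16 H = H^{2} + 15 H$)
$22 \cdot 4 \left(Q{\left(-2 \right)} + c{\left(5 \right)}\right) = 22 \cdot 4 \left(- 2 \left(15 - 2\right) + 5\right) = 88 \left(\left(-2\right) 13 + 5\right) = 88 \left(-26 + 5\right) = 88 \left(-21\right) = -1848$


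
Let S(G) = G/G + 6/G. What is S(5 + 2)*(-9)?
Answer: -117/7 ≈ -16.714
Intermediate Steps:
S(G) = 1 + 6/G
S(5 + 2)*(-9) = ((6 + (5 + 2))/(5 + 2))*(-9) = ((6 + 7)/7)*(-9) = ((1/7)*13)*(-9) = (13/7)*(-9) = -117/7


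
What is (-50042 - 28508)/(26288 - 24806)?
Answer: -39275/741 ≈ -53.003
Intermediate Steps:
(-50042 - 28508)/(26288 - 24806) = -78550/1482 = -78550*1/1482 = -39275/741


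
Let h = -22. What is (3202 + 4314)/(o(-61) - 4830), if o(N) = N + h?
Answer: -7516/4913 ≈ -1.5298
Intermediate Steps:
o(N) = -22 + N (o(N) = N - 22 = -22 + N)
(3202 + 4314)/(o(-61) - 4830) = (3202 + 4314)/((-22 - 61) - 4830) = 7516/(-83 - 4830) = 7516/(-4913) = 7516*(-1/4913) = -7516/4913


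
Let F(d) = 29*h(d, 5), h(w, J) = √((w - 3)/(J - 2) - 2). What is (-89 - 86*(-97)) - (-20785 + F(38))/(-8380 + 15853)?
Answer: 61695454/7473 - 29*√87/22419 ≈ 8255.8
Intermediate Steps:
h(w, J) = √(-2 + (-3 + w)/(-2 + J)) (h(w, J) = √((-3 + w)/(-2 + J) - 2) = √(-2 + (-3 + w)/(-2 + J)))
F(d) = 29*√(-3 + d/3) (F(d) = 29*√((1 + d - 2*5)/(-2 + 5)) = 29*√((1 + d - 10)/3) = 29*√((-9 + d)/3) = 29*√(-3 + d/3))
(-89 - 86*(-97)) - (-20785 + F(38))/(-8380 + 15853) = (-89 - 86*(-97)) - (-20785 + 29*√(-27 + 3*38)/3)/(-8380 + 15853) = (-89 + 8342) - (-20785 + 29*√(-27 + 114)/3)/7473 = 8253 - (-20785 + 29*√87/3)/7473 = 8253 - (-20785/7473 + 29*√87/22419) = 8253 + (20785/7473 - 29*√87/22419) = 61695454/7473 - 29*√87/22419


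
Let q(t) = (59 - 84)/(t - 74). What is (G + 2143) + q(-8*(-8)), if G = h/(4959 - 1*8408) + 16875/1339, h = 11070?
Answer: 19903501691/9236422 ≈ 2154.9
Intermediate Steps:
G = 43379145/4618211 (G = 11070/(4959 - 1*8408) + 16875/1339 = 11070/(4959 - 8408) + 16875*(1/1339) = 11070/(-3449) + 16875/1339 = 11070*(-1/3449) + 16875/1339 = -11070/3449 + 16875/1339 = 43379145/4618211 ≈ 9.3931)
q(t) = -25/(-74 + t)
(G + 2143) + q(-8*(-8)) = (43379145/4618211 + 2143) - 25/(-74 - 8*(-8)) = 9940205318/4618211 - 25/(-74 + 64) = 9940205318/4618211 - 25/(-10) = 9940205318/4618211 - 25*(-⅒) = 9940205318/4618211 + 5/2 = 19903501691/9236422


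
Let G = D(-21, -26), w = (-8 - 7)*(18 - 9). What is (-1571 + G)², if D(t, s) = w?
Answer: 2910436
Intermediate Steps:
w = -135 (w = -15*9 = -135)
D(t, s) = -135
G = -135
(-1571 + G)² = (-1571 - 135)² = (-1706)² = 2910436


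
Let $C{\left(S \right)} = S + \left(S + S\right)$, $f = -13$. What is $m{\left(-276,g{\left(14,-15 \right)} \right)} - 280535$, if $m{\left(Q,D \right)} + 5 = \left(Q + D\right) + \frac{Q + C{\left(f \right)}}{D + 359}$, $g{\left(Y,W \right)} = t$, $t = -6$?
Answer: $- \frac{99130481}{353} \approx -2.8082 \cdot 10^{5}$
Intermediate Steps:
$C{\left(S \right)} = 3 S$ ($C{\left(S \right)} = S + 2 S = 3 S$)
$g{\left(Y,W \right)} = -6$
$m{\left(Q,D \right)} = -5 + D + Q + \frac{-39 + Q}{359 + D}$ ($m{\left(Q,D \right)} = -5 + \left(\left(Q + D\right) + \frac{Q + 3 \left(-13\right)}{D + 359}\right) = -5 + \left(\left(D + Q\right) + \frac{Q - 39}{359 + D}\right) = -5 + \left(\left(D + Q\right) + \frac{-39 + Q}{359 + D}\right) = -5 + \left(D + Q + \frac{-39 + Q}{359 + D}\right) = -5 + D + Q + \frac{-39 + Q}{359 + D}$)
$m{\left(-276,g{\left(14,-15 \right)} \right)} - 280535 = \frac{-1834 + \left(-6\right)^{2} + 354 \left(-6\right) + 360 \left(-276\right) - -1656}{359 - 6} - 280535 = \frac{-1834 + 36 - 2124 - 99360 + 1656}{353} - 280535 = \frac{1}{353} \left(-101626\right) - 280535 = - \frac{101626}{353} - 280535 = - \frac{99130481}{353}$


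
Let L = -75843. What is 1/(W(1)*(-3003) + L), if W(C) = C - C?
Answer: -1/75843 ≈ -1.3185e-5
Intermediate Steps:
W(C) = 0
1/(W(1)*(-3003) + L) = 1/(0*(-3003) - 75843) = 1/(0 - 75843) = 1/(-75843) = -1/75843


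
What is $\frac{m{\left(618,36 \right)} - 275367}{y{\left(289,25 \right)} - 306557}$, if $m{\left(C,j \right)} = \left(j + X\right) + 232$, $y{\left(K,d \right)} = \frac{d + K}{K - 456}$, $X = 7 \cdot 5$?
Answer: $\frac{15311896}{17065111} \approx 0.89726$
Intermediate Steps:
$X = 35$
$y{\left(K,d \right)} = \frac{K + d}{-456 + K}$
$m{\left(C,j \right)} = 267 + j$ ($m{\left(C,j \right)} = \left(j + 35\right) + 232 = \left(35 + j\right) + 232 = 267 + j$)
$\frac{m{\left(618,36 \right)} - 275367}{y{\left(289,25 \right)} - 306557} = \frac{\left(267 + 36\right) - 275367}{\frac{289 + 25}{-456 + 289} - 306557} = \frac{303 - 275367}{\frac{1}{-167} \cdot 314 - 306557} = - \frac{275064}{\left(- \frac{1}{167}\right) 314 - 306557} = - \frac{275064}{- \frac{314}{167} - 306557} = - \frac{275064}{- \frac{51195333}{167}} = \left(-275064\right) \left(- \frac{167}{51195333}\right) = \frac{15311896}{17065111}$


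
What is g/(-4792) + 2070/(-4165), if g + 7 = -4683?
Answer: 961441/1995868 ≈ 0.48172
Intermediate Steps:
g = -4690 (g = -7 - 4683 = -4690)
g/(-4792) + 2070/(-4165) = -4690/(-4792) + 2070/(-4165) = -4690*(-1/4792) + 2070*(-1/4165) = 2345/2396 - 414/833 = 961441/1995868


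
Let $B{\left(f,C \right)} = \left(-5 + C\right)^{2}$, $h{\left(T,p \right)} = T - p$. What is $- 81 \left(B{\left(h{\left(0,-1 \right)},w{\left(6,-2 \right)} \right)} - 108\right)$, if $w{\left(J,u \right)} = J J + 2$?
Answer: $-79461$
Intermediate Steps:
$w{\left(J,u \right)} = 2 + J^{2}$ ($w{\left(J,u \right)} = J^{2} + 2 = 2 + J^{2}$)
$- 81 \left(B{\left(h{\left(0,-1 \right)},w{\left(6,-2 \right)} \right)} - 108\right) = - 81 \left(\left(-5 + \left(2 + 6^{2}\right)\right)^{2} - 108\right) = - 81 \left(\left(-5 + \left(2 + 36\right)\right)^{2} - 108\right) = - 81 \left(\left(-5 + 38\right)^{2} - 108\right) = - 81 \left(33^{2} - 108\right) = - 81 \left(1089 - 108\right) = \left(-81\right) 981 = -79461$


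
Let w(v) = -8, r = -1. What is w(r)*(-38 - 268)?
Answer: 2448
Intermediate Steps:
w(r)*(-38 - 268) = -8*(-38 - 268) = -8*(-306) = 2448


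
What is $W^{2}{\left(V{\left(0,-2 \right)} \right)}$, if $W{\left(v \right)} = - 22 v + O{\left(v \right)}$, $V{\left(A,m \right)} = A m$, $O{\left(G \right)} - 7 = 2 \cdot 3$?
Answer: $169$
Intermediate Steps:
$O{\left(G \right)} = 13$ ($O{\left(G \right)} = 7 + 2 \cdot 3 = 7 + 6 = 13$)
$W{\left(v \right)} = 13 - 22 v$ ($W{\left(v \right)} = - 22 v + 13 = 13 - 22 v$)
$W^{2}{\left(V{\left(0,-2 \right)} \right)} = \left(13 - 22 \cdot 0 \left(-2\right)\right)^{2} = \left(13 - 0\right)^{2} = \left(13 + 0\right)^{2} = 13^{2} = 169$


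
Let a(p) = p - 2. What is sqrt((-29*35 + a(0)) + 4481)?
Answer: 2*sqrt(866) ≈ 58.856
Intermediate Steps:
a(p) = -2 + p
sqrt((-29*35 + a(0)) + 4481) = sqrt((-29*35 + (-2 + 0)) + 4481) = sqrt((-1015 - 2) + 4481) = sqrt(-1017 + 4481) = sqrt(3464) = 2*sqrt(866)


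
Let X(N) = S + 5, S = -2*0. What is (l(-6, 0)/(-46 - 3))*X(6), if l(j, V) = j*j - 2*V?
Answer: -180/49 ≈ -3.6735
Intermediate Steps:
S = 0
l(j, V) = j² - 2*V
X(N) = 5 (X(N) = 0 + 5 = 5)
(l(-6, 0)/(-46 - 3))*X(6) = (((-6)² - 2*0)/(-46 - 3))*5 = ((36 + 0)/(-49))*5 = -1/49*36*5 = -36/49*5 = -180/49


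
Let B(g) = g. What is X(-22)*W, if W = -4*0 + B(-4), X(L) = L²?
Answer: -1936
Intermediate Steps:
W = -4 (W = -4*0 - 4 = 0 - 4 = -4)
X(-22)*W = (-22)²*(-4) = 484*(-4) = -1936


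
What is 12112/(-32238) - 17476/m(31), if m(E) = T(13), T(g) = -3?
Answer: 93892492/16119 ≈ 5825.0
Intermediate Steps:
m(E) = -3
12112/(-32238) - 17476/m(31) = 12112/(-32238) - 17476/(-3) = 12112*(-1/32238) - 17476*(-⅓) = -6056/16119 + 17476/3 = 93892492/16119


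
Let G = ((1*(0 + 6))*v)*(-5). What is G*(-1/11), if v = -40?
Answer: -1200/11 ≈ -109.09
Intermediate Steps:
G = 1200 (G = ((1*(0 + 6))*(-40))*(-5) = ((1*6)*(-40))*(-5) = (6*(-40))*(-5) = -240*(-5) = 1200)
G*(-1/11) = 1200*(-1/11) = -1200/11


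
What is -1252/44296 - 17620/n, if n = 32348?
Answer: -51312201/89555438 ≈ -0.57297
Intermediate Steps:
-1252/44296 - 17620/n = -1252/44296 - 17620/32348 = -1252*1/44296 - 17620*1/32348 = -313/11074 - 4405/8087 = -51312201/89555438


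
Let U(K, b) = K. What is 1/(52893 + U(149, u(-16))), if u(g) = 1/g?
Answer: 1/53042 ≈ 1.8853e-5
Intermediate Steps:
1/(52893 + U(149, u(-16))) = 1/(52893 + 149) = 1/53042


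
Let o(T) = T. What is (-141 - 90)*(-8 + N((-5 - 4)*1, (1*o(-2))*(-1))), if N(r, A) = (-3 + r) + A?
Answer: 4158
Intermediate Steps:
N(r, A) = -3 + A + r
(-141 - 90)*(-8 + N((-5 - 4)*1, (1*o(-2))*(-1))) = (-141 - 90)*(-8 + (-3 + (1*(-2))*(-1) + (-5 - 4)*1)) = -231*(-8 + (-3 - 2*(-1) - 9*1)) = -231*(-8 + (-3 + 2 - 9)) = -231*(-8 - 10) = -231*(-18) = 4158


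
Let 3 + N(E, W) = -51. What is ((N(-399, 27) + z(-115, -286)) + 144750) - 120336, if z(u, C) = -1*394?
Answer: 23966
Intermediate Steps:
z(u, C) = -394
N(E, W) = -54 (N(E, W) = -3 - 51 = -54)
((N(-399, 27) + z(-115, -286)) + 144750) - 120336 = ((-54 - 394) + 144750) - 120336 = (-448 + 144750) - 120336 = 144302 - 120336 = 23966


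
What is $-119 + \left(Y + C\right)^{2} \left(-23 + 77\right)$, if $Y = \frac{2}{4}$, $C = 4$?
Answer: $\frac{1949}{2} \approx 974.5$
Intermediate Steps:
$Y = \frac{1}{2}$ ($Y = 2 \cdot \frac{1}{4} = \frac{1}{2} \approx 0.5$)
$-119 + \left(Y + C\right)^{2} \left(-23 + 77\right) = -119 + \left(\frac{1}{2} + 4\right)^{2} \left(-23 + 77\right) = -119 + \left(\frac{9}{2}\right)^{2} \cdot 54 = -119 + \frac{81}{4} \cdot 54 = -119 + \frac{2187}{2} = \frac{1949}{2}$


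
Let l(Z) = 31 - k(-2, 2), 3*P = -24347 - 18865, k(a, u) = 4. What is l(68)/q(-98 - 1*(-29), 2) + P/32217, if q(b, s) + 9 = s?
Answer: -970687/225519 ≈ -4.3042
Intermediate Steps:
q(b, s) = -9 + s
P = -14404 (P = (-24347 - 18865)/3 = (1/3)*(-43212) = -14404)
l(Z) = 27 (l(Z) = 31 - 1*4 = 31 - 4 = 27)
l(68)/q(-98 - 1*(-29), 2) + P/32217 = 27/(-9 + 2) - 14404/32217 = 27/(-7) - 14404*1/32217 = 27*(-1/7) - 14404/32217 = -27/7 - 14404/32217 = -970687/225519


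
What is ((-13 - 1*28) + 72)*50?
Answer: 1550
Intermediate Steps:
((-13 - 1*28) + 72)*50 = ((-13 - 28) + 72)*50 = (-41 + 72)*50 = 31*50 = 1550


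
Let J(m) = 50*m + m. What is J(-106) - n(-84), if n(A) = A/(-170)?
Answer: -459552/85 ≈ -5406.5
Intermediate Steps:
J(m) = 51*m
n(A) = -A/170 (n(A) = A*(-1/170) = -A/170)
J(-106) - n(-84) = 51*(-106) - (-1)*(-84)/170 = -5406 - 1*42/85 = -5406 - 42/85 = -459552/85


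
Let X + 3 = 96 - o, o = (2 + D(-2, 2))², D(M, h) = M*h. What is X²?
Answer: 7921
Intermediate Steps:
o = 4 (o = (2 - 2*2)² = (2 - 4)² = (-2)² = 4)
X = 89 (X = -3 + (96 - 1*4) = -3 + (96 - 4) = -3 + 92 = 89)
X² = 89² = 7921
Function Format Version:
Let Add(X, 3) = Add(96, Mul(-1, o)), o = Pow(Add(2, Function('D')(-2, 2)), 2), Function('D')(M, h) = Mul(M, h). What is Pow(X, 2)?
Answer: 7921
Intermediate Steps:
o = 4 (o = Pow(Add(2, Mul(-2, 2)), 2) = Pow(Add(2, -4), 2) = Pow(-2, 2) = 4)
X = 89 (X = Add(-3, Add(96, Mul(-1, 4))) = Add(-3, Add(96, -4)) = Add(-3, 92) = 89)
Pow(X, 2) = Pow(89, 2) = 7921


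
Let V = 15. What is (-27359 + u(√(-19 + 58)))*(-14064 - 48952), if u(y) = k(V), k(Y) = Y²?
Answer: 1709876144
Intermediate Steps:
u(y) = 225 (u(y) = 15² = 225)
(-27359 + u(√(-19 + 58)))*(-14064 - 48952) = (-27359 + 225)*(-14064 - 48952) = -27134*(-63016) = 1709876144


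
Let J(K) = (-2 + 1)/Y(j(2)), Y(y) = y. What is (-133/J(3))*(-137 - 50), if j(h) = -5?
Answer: 124355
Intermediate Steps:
J(K) = ⅕ (J(K) = (-2 + 1)/(-5) = -1*(-⅕) = ⅕)
(-133/J(3))*(-137 - 50) = (-133/⅕)*(-137 - 50) = -133*5*(-187) = -665*(-187) = 124355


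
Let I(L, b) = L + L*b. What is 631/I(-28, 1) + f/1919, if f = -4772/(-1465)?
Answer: -1773685153/157434760 ≈ -11.266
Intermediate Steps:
f = 4772/1465 (f = -4772*(-1/1465) = 4772/1465 ≈ 3.2573)
631/I(-28, 1) + f/1919 = 631/((-28*(1 + 1))) + (4772/1465)/1919 = 631/((-28*2)) + (4772/1465)*(1/1919) = 631/(-56) + 4772/2811335 = 631*(-1/56) + 4772/2811335 = -631/56 + 4772/2811335 = -1773685153/157434760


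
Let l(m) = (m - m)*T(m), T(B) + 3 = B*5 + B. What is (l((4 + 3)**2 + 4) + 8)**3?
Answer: 512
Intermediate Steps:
T(B) = -3 + 6*B (T(B) = -3 + (B*5 + B) = -3 + (5*B + B) = -3 + 6*B)
l(m) = 0 (l(m) = (m - m)*(-3 + 6*m) = 0*(-3 + 6*m) = 0)
(l((4 + 3)**2 + 4) + 8)**3 = (0 + 8)**3 = 8**3 = 512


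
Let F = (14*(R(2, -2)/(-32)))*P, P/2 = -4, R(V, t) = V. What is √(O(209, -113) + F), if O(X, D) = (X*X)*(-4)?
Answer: 9*I*√2157 ≈ 417.99*I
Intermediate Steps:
P = -8 (P = 2*(-4) = -8)
O(X, D) = -4*X² (O(X, D) = X²*(-4) = -4*X²)
F = 7 (F = (14*(2/(-32)))*(-8) = (14*(2*(-1/32)))*(-8) = (14*(-1/16))*(-8) = -7/8*(-8) = 7)
√(O(209, -113) + F) = √(-4*209² + 7) = √(-4*43681 + 7) = √(-174724 + 7) = √(-174717) = 9*I*√2157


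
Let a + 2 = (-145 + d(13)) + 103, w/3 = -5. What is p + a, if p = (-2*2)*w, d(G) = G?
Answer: 29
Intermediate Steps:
w = -15 (w = 3*(-5) = -15)
a = -31 (a = -2 + ((-145 + 13) + 103) = -2 + (-132 + 103) = -2 - 29 = -31)
p = 60 (p = -2*2*(-15) = -4*(-15) = 60)
p + a = 60 - 31 = 29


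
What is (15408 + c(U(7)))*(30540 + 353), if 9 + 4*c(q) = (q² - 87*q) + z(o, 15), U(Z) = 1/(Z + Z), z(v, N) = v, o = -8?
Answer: 373042953439/784 ≈ 4.7582e+8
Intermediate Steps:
U(Z) = 1/(2*Z)
c(q) = -17/4 - 87*q/4 + q²/4 (c(q) = -9/4 + ((q² - 87*q) - 8)/4 = -9/4 + (-8 + q² - 87*q)/4 = -9/4 + (-2 - 87*q/4 + q²/4) = -17/4 - 87*q/4 + q²/4)
(15408 + c(U(7)))*(30540 + 353) = (15408 + (-17/4 - 87/(8*7) + ((½)/7)²/4))*(30540 + 353) = (15408 + (-17/4 - 87/(8*7) + ((½)*(⅐))²/4))*30893 = (15408 + (-17/4 - 87/4*1/14 + (1/14)²/4))*30893 = (15408 + (-17/4 - 87/56 + (¼)*(1/196)))*30893 = (15408 + (-17/4 - 87/56 + 1/784))*30893 = (15408 - 4549/784)*30893 = (12075323/784)*30893 = 373042953439/784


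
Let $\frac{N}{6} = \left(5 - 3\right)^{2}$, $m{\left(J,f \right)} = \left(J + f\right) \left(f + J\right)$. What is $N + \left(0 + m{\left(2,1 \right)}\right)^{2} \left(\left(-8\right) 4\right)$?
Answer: $-2568$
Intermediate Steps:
$m{\left(J,f \right)} = \left(J + f\right)^{2}$ ($m{\left(J,f \right)} = \left(J + f\right) \left(J + f\right) = \left(J + f\right)^{2}$)
$N = 24$ ($N = 6 \left(5 - 3\right)^{2} = 6 \cdot 2^{2} = 6 \cdot 4 = 24$)
$N + \left(0 + m{\left(2,1 \right)}\right)^{2} \left(\left(-8\right) 4\right) = 24 + \left(0 + \left(2 + 1\right)^{2}\right)^{2} \left(\left(-8\right) 4\right) = 24 + \left(0 + 3^{2}\right)^{2} \left(-32\right) = 24 + \left(0 + 9\right)^{2} \left(-32\right) = 24 + 9^{2} \left(-32\right) = 24 + 81 \left(-32\right) = 24 - 2592 = -2568$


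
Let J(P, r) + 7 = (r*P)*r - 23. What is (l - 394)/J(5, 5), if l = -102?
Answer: -496/95 ≈ -5.2211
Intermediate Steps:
J(P, r) = -30 + P*r² (J(P, r) = -7 + ((r*P)*r - 23) = -7 + ((P*r)*r - 23) = -7 + (P*r² - 23) = -7 + (-23 + P*r²) = -30 + P*r²)
(l - 394)/J(5, 5) = (-102 - 394)/(-30 + 5*5²) = -496/(-30 + 5*25) = -496/(-30 + 125) = -496/95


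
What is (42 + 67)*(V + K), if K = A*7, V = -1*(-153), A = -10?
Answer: 9047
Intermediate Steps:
V = 153
K = -70 (K = -10*7 = -70)
(42 + 67)*(V + K) = (42 + 67)*(153 - 70) = 109*83 = 9047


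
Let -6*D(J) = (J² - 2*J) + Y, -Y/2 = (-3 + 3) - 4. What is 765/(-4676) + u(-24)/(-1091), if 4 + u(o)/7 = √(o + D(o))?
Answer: -703687/5101516 - 14*I*√291/3273 ≈ -0.13794 - 0.072967*I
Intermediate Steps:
Y = 8 (Y = -2*((-3 + 3) - 4) = -2*(0 - 4) = -2*(-4) = 8)
D(J) = -4/3 - J²/6 + J/3 (D(J) = -((J² - 2*J) + 8)/6 = -(8 + J² - 2*J)/6 = -4/3 - J²/6 + J/3)
u(o) = -28 + 7*√(-4/3 - o²/6 + 4*o/3) (u(o) = -28 + 7*√(o + (-4/3 - o²/6 + o/3)) = -28 + 7*√(-4/3 - o²/6 + 4*o/3))
765/(-4676) + u(-24)/(-1091) = 765/(-4676) + (-28 + 7*√(-48 - 6*(-24)² + 48*(-24))/6)/(-1091) = 765*(-1/4676) + (-28 + 7*√(-48 - 6*576 - 1152)/6)*(-1/1091) = -765/4676 + (-28 + 7*√(-48 - 3456 - 1152)/6)*(-1/1091) = -765/4676 + (-28 + 7*√(-4656)/6)*(-1/1091) = -765/4676 + (-28 + 7*(4*I*√291)/6)*(-1/1091) = -765/4676 + (-28 + 14*I*√291/3)*(-1/1091) = -765/4676 + (28/1091 - 14*I*√291/3273) = -703687/5101516 - 14*I*√291/3273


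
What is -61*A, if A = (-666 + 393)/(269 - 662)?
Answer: -5551/131 ≈ -42.374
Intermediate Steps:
A = 91/131 (A = -273/(-393) = -273*(-1/393) = 91/131 ≈ 0.69466)
-61*A = -61*91/131 = -5551/131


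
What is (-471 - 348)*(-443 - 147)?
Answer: 483210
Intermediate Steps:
(-471 - 348)*(-443 - 147) = -819*(-590) = 483210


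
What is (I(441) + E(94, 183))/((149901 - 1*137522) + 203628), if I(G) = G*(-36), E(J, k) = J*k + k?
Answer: 1509/216007 ≈ 0.0069859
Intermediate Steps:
E(J, k) = k + J*k
I(G) = -36*G
(I(441) + E(94, 183))/((149901 - 1*137522) + 203628) = (-36*441 + 183*(1 + 94))/((149901 - 1*137522) + 203628) = (-15876 + 183*95)/((149901 - 137522) + 203628) = (-15876 + 17385)/(12379 + 203628) = 1509/216007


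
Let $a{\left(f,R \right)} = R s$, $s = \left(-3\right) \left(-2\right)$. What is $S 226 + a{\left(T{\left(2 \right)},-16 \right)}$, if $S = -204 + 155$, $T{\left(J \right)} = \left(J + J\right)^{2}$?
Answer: $-11170$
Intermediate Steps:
$s = 6$
$T{\left(J \right)} = 4 J^{2}$ ($T{\left(J \right)} = \left(2 J\right)^{2} = 4 J^{2}$)
$S = -49$
$a{\left(f,R \right)} = 6 R$ ($a{\left(f,R \right)} = R 6 = 6 R$)
$S 226 + a{\left(T{\left(2 \right)},-16 \right)} = \left(-49\right) 226 + 6 \left(-16\right) = -11074 - 96 = -11170$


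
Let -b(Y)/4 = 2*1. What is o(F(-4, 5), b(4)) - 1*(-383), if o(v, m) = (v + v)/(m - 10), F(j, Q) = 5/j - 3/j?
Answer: 6895/18 ≈ 383.06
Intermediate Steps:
b(Y) = -8
F(j, Q) = 2/j
o(v, m) = 2*v/(-10 + m) (o(v, m) = (2*v)/(-10 + m) = 2*v/(-10 + m))
o(F(-4, 5), b(4)) - 1*(-383) = 2*(2/(-4))/(-10 - 8) - 1*(-383) = 2*(2*(-1/4))/(-18) + 383 = 2*(-1/2)*(-1/18) + 383 = 1/18 + 383 = 6895/18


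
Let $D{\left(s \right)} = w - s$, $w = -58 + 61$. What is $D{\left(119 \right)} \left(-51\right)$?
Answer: $5916$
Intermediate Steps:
$w = 3$
$D{\left(s \right)} = 3 - s$
$D{\left(119 \right)} \left(-51\right) = \left(3 - 119\right) \left(-51\right) = \left(-116\right) \left(-51\right) = 5916$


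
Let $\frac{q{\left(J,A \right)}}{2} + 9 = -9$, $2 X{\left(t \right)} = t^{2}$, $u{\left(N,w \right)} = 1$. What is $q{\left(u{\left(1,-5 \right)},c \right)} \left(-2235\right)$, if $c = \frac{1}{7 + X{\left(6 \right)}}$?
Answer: $80460$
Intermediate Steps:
$X{\left(t \right)} = \frac{t^{2}}{2}$
$c = \frac{1}{25}$ ($c = \frac{1}{7 + \frac{6^{2}}{2}} = \frac{1}{7 + \frac{1}{2} \cdot 36} = \frac{1}{7 + 18} = \frac{1}{25} \approx 0.04$)
$q{\left(J,A \right)} = -36$ ($q{\left(J,A \right)} = -18 + 2 \left(-9\right) = -18 - 18 = -36$)
$q{\left(u{\left(1,-5 \right)},c \right)} \left(-2235\right) = \left(-36\right) \left(-2235\right) = 80460$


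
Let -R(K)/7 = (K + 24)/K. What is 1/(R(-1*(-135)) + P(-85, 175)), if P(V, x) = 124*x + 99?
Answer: 45/980584 ≈ 4.5891e-5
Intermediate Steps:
P(V, x) = 99 + 124*x
R(K) = -7*(24 + K)/K (R(K) = -7*(K + 24)/K = -7*(24 + K)/K)
1/(R(-1*(-135)) + P(-85, 175)) = 1/((-7 - 168/((-1*(-135)))) + (99 + 124*175)) = 1/((-7 - 168/135) + (99 + 21700)) = 1/((-7 - 168*1/135) + 21799) = 1/((-7 - 56/45) + 21799) = 1/(-371/45 + 21799) = 1/(980584/45) = 45/980584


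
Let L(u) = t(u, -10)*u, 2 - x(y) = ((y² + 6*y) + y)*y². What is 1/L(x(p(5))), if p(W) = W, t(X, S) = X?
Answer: 1/2244004 ≈ 4.4563e-7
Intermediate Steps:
x(y) = 2 - y²*(y² + 7*y) (x(y) = 2 - ((y² + 6*y) + y)*y² = 2 - (y² + 7*y)*y² = 2 - y²*(y² + 7*y))
L(u) = u² (L(u) = u*u = u²)
1/L(x(p(5))) = 1/((2 - 1*5⁴ - 7*5³)²) = 1/((2 - 1*625 - 7*125)²) = 1/((2 - 625 - 875)²) = 1/((-1498)²) = 1/2244004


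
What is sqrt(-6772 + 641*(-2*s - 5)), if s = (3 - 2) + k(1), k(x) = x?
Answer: I*sqrt(12541) ≈ 111.99*I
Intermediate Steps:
s = 2 (s = (3 - 2) + 1 = 1 + 1 = 2)
sqrt(-6772 + 641*(-2*s - 5)) = sqrt(-6772 + 641*(-2*2 - 5)) = sqrt(-6772 + 641*(-4 - 5)) = sqrt(-6772 + 641*(-9)) = sqrt(-6772 - 5769) = sqrt(-12541) = I*sqrt(12541)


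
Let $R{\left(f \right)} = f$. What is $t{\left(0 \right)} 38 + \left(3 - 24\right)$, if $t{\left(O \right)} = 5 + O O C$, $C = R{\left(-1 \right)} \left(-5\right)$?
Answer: $169$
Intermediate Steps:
$C = 5$ ($C = \left(-1\right) \left(-5\right) = 5$)
$t{\left(O \right)} = 5 + 5 O^{2}$ ($t{\left(O \right)} = 5 + O O 5 = 5 + O^{2} \cdot 5 = 5 + 5 O^{2}$)
$t{\left(0 \right)} 38 + \left(3 - 24\right) = \left(5 + 5 \cdot 0^{2}\right) 38 + \left(3 - 24\right) = \left(5 + 5 \cdot 0\right) 38 + \left(3 - 24\right) = \left(5 + 0\right) 38 - 21 = 5 \cdot 38 - 21 = 190 - 21 = 169$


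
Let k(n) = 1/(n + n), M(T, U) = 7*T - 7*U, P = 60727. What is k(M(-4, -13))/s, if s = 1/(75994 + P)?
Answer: 136721/126 ≈ 1085.1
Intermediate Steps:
M(T, U) = -7*U + 7*T
k(n) = 1/(2*n)
s = 1/136721 (s = 1/(75994 + 60727) = 1/136721 ≈ 7.3142e-6)
k(M(-4, -13))/s = (1/(2*(-7*(-13) + 7*(-4))))/(1/136721) = (1/(2*(91 - 28)))*136721 = ((1/2)/63)*136721 = ((1/2)*(1/63))*136721 = (1/126)*136721 = 136721/126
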